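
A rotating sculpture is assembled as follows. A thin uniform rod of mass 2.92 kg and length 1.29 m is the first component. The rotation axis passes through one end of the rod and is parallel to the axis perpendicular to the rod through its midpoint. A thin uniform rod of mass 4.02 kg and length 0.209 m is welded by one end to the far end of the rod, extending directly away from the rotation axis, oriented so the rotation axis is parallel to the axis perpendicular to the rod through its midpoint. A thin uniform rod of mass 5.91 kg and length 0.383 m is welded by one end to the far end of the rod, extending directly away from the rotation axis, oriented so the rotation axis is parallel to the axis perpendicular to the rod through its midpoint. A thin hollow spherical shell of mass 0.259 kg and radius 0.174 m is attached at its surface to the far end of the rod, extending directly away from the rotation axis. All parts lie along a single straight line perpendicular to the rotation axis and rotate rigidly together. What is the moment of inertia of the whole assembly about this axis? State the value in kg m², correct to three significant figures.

27.5

Thin rod: I_cm = (1/12)ML² = (1/12)(2.92)(1.29)² = 0.40493 kg m²; centre at d = 0.645 m, so I = I_cm + Md² gives I = 0.40493 + (2.92)(0.645)² = 1.6197 kg m².
Thin rod: I_cm = (1/12)ML² = (1/12)(4.02)(0.209)² = 0.014633 kg m²; centre at d = 0.645 + 0.645 + 0.1045 = 1.3945 m, so I = I_cm + Md² gives I = 0.014633 + (4.02)(1.3945)² = 7.832 kg m².
Thin rod: I_cm = (1/12)ML² = (1/12)(5.91)(0.383)² = 0.072244 kg m²; centre at d = 0.645 + 0.645 + 0.1045 + 0.1045 + 0.1915 = 1.6905 m, so I = I_cm + Md² gives I = 0.072244 + (5.91)(1.6905)² = 16.962 kg m².
Spherical shell: I_cm = (2/3)MR² = (2/3)(0.259)(0.174)² = 0.0052277 kg m²; centre at d = 0.645 + 0.645 + 0.1045 + 0.1045 + 0.1915 + 0.1915 + 0.174 = 2.056 m, so I = I_cm + Md² gives I = 0.0052277 + (0.259)(2.056)² = 1.1001 kg m².
Total I = 1.6197 + 7.832 + 16.962 + 1.1001 = 27.514 kg m².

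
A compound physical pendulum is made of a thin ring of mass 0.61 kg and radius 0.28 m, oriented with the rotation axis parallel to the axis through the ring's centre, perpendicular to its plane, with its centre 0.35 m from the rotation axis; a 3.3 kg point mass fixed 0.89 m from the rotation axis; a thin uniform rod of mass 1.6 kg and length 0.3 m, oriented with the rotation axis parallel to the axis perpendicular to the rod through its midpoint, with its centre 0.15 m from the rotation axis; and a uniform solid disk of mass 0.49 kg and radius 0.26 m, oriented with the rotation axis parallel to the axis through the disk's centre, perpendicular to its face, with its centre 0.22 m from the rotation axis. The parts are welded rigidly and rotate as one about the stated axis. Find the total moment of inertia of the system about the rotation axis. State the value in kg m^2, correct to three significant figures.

Thin ring: I_cm = MR² = (0.61)(0.28)² = 0.047824 kg m^2; centre at d = 0.35 m, so the parallel axis theorem gives I = 0.047824 + (0.61)(0.35)² = 0.12255 kg m^2.
Point mass: I_cm = 0; centre at d = 0.89 m, so the parallel axis theorem gives I = 0 + (3.3)(0.89)² = 2.6139 kg m^2.
Thin rod: I_cm = (1/12)ML² = (1/12)(1.6)(0.3)² = 0.012 kg m^2; centre at d = 0.15 m, so the parallel axis theorem gives I = 0.012 + (1.6)(0.15)² = 0.048 kg m^2.
Solid disk: I_cm = (1/2)MR² = (1/2)(0.49)(0.26)² = 0.016562 kg m^2; centre at d = 0.22 m, so the parallel axis theorem gives I = 0.016562 + (0.49)(0.22)² = 0.040278 kg m^2.
Total I = 0.12255 + 2.6139 + 0.048 + 0.040278 = 2.8248 kg m^2.

2.82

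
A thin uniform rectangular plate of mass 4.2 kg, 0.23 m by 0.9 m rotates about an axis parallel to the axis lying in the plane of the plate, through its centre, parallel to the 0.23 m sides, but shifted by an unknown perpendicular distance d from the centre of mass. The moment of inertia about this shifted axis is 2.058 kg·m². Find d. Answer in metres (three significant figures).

About the centre-of-mass axis, I_cm = (1/12)Mb² = (1/12)(4.2)(0.9)² = 0.2835 kg·m².
Parallel axis theorem: I = I_cm + Md², so Md² = 2.058 − 0.2835 = 1.7745 kg·m².
d = √(1.7745 / 4.2) = 0.65 m.

0.650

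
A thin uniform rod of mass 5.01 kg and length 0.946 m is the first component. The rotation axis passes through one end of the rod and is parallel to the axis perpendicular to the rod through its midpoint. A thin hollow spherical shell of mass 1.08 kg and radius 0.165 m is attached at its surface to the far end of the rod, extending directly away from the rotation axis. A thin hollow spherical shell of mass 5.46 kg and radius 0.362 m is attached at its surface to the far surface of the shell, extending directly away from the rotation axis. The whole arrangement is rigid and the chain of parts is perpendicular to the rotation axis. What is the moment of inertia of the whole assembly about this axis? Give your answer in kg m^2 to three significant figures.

Thin rod: I_cm = (1/12)ML² = (1/12)(5.01)(0.946)² = 0.37363 kg m^2; centre at d = 0.473 m, so the parallel axis theorem gives I = 0.37363 + (5.01)(0.473)² = 1.4945 kg m^2.
Spherical shell: I_cm = (2/3)MR² = (2/3)(1.08)(0.165)² = 0.019602 kg m^2; centre at d = 0.473 + 0.473 + 0.165 = 1.111 m, so the parallel axis theorem gives I = 0.019602 + (1.08)(1.111)² = 1.3527 kg m^2.
Spherical shell: I_cm = (2/3)MR² = (2/3)(5.46)(0.362)² = 0.477 kg m^2; centre at d = 0.473 + 0.473 + 0.165 + 0.165 + 0.362 = 1.638 m, so the parallel axis theorem gives I = 0.477 + (5.46)(1.638)² = 15.126 kg m^2.
Total I = 1.4945 + 1.3527 + 15.126 = 17.974 kg m^2.

18.0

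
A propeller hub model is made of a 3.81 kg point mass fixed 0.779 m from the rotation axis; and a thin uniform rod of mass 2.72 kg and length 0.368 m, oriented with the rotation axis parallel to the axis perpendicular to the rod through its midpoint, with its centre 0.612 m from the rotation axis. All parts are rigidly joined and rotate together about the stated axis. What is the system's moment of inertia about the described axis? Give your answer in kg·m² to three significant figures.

3.36

Point mass: I_cm = 0; centre at d = 0.779 m, so I = I_cm + Md² gives I = 0 + (3.81)(0.779)² = 2.3121 kg·m².
Thin rod: I_cm = (1/12)ML² = (1/12)(2.72)(0.368)² = 0.030696 kg·m²; centre at d = 0.612 m, so I = I_cm + Md² gives I = 0.030696 + (2.72)(0.612)² = 1.0495 kg·m².
Total I = 2.3121 + 1.0495 = 3.3615 kg·m².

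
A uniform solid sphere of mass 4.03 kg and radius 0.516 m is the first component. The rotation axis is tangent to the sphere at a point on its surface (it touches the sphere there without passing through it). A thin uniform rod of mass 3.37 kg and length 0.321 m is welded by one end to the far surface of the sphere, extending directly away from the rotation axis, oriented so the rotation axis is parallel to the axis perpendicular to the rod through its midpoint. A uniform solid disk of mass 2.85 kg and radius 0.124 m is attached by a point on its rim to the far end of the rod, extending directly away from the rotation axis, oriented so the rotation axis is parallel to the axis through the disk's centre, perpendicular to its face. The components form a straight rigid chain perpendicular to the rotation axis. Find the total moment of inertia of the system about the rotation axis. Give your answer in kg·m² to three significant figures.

12.6

Solid sphere: I_cm = (2/5)MR² = (2/5)(4.03)(0.516)² = 0.4292 kg·m²; centre at d = 0.516 m, so the parallel axis theorem gives I = 0.4292 + (4.03)(0.516)² = 1.5022 kg·m².
Thin rod: I_cm = (1/12)ML² = (1/12)(3.37)(0.321)² = 0.028937 kg·m²; centre at d = 0.516 + 0.516 + 0.1605 = 1.1925 m, so the parallel axis theorem gives I = 0.028937 + (3.37)(1.1925)² = 4.8213 kg·m².
Solid disk: I_cm = (1/2)MR² = (1/2)(2.85)(0.124)² = 0.021911 kg·m²; centre at d = 0.516 + 0.516 + 0.1605 + 0.1605 + 0.124 = 1.477 m, so the parallel axis theorem gives I = 0.021911 + (2.85)(1.477)² = 6.2393 kg·m².
Total I = 1.5022 + 4.8213 + 6.2393 = 12.563 kg·m².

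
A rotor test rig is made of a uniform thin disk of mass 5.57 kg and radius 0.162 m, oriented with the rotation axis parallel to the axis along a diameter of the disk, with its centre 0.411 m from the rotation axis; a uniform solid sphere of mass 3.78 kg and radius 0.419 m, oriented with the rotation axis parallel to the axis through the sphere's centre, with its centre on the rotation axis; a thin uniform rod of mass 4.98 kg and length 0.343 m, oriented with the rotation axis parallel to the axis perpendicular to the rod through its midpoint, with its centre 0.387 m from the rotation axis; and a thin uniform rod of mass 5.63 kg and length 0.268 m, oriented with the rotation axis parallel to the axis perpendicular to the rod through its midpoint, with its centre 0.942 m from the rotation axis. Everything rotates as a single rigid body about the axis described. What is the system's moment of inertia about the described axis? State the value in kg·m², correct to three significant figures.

Thin disk: I_cm = (1/4)MR² = (1/4)(5.57)(0.162)² = 0.036545 kg·m²; centre at d = 0.411 m, so I = I_cm + Md² gives I = 0.036545 + (5.57)(0.411)² = 0.97743 kg·m².
Solid sphere: I_cm = (2/5)MR² = (2/5)(3.78)(0.419)² = 0.26545 kg·m²; axis through the centre, so I = 0.26545 kg·m².
Thin rod: I_cm = (1/12)ML² = (1/12)(4.98)(0.343)² = 0.048824 kg·m²; centre at d = 0.387 m, so I = I_cm + Md² gives I = 0.048824 + (4.98)(0.387)² = 0.79467 kg·m².
Thin rod: I_cm = (1/12)ML² = (1/12)(5.63)(0.268)² = 0.033697 kg·m²; centre at d = 0.942 m, so I = I_cm + Md² gives I = 0.033697 + (5.63)(0.942)² = 5.0296 kg·m².
Total I = 0.97743 + 0.26545 + 0.79467 + 5.0296 = 7.0671 kg·m².

7.07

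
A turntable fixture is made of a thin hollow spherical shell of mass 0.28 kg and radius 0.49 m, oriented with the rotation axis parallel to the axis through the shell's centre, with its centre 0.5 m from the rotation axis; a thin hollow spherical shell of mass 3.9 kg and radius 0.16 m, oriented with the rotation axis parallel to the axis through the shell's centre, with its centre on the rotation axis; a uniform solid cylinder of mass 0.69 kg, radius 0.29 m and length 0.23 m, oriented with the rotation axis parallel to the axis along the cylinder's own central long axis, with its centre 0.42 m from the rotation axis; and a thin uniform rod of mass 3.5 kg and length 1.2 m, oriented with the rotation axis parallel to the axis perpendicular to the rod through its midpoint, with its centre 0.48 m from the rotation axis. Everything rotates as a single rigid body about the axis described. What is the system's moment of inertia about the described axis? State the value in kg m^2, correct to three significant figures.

Spherical shell: I_cm = (2/3)MR² = (2/3)(0.28)(0.49)² = 0.044819 kg m^2; centre at d = 0.5 m, so I = I_cm + Md² gives I = 0.044819 + (0.28)(0.5)² = 0.11482 kg m^2.
Spherical shell: I_cm = (2/3)MR² = (2/3)(3.9)(0.16)² = 0.06656 kg m^2; axis through the centre, so I = 0.06656 kg m^2.
Solid cylinder: I_cm = (1/2)MR² = (1/2)(0.69)(0.29)² = 0.029014 kg m^2; centre at d = 0.42 m, so I = I_cm + Md² gives I = 0.029014 + (0.69)(0.42)² = 0.15073 kg m^2.
Thin rod: I_cm = (1/12)ML² = (1/12)(3.5)(1.2)² = 0.42 kg m^2; centre at d = 0.48 m, so I = I_cm + Md² gives I = 0.42 + (3.5)(0.48)² = 1.2264 kg m^2.
Total I = 0.11482 + 0.06656 + 0.15073 + 1.2264 = 1.5585 kg m^2.

1.56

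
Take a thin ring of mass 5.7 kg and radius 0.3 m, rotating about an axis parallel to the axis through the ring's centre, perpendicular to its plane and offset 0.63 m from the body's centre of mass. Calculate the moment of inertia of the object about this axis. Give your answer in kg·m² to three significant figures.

I_cm = MR² = (5.7)(0.3)² = 0.513 kg·m²; centre at d = 0.63 m, so the parallel axis theorem gives I = 0.513 + (5.7)(0.63)² = 2.7753 kg·m².

2.78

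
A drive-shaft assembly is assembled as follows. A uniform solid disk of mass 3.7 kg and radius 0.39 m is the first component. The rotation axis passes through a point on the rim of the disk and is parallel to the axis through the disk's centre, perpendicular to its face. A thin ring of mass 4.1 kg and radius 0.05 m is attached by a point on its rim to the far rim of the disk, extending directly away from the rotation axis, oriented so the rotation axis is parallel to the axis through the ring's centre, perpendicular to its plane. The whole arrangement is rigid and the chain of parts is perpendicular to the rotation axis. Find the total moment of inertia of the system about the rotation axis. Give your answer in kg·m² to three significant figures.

Solid disk: I_cm = (1/2)MR² = (1/2)(3.7)(0.39)² = 0.28139 kg·m²; centre at d = 0.39 m, so the parallel axis theorem gives I = 0.28139 + (3.7)(0.39)² = 0.84416 kg·m².
Thin ring: I_cm = MR² = (4.1)(0.05)² = 0.01025 kg·m²; centre at d = 0.39 + 0.39 + 0.05 = 0.83 m, so the parallel axis theorem gives I = 0.01025 + (4.1)(0.83)² = 2.8347 kg·m².
Total I = 0.84416 + 2.8347 = 3.6789 kg·m².

3.68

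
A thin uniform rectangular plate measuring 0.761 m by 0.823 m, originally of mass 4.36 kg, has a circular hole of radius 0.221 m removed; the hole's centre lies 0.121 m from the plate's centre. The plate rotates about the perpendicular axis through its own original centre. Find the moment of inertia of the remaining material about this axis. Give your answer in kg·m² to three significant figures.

0.415

Unpierced body about its centre: I₀ = (1/12)M(a²+b²) = (1/12)(4.36)[(0.761)² + (0.823)²] = 0.45651 kg·m².
The removed disk has mass m = M·πr²/(ab) = (4.36)·π(0.221)²/(0.761·0.823) = 1.0682 kg (same uniform areal density).
Its moment of inertia about the rotation axis (parallel-axis theorem): I_hole = (1/2)mr² + md² = (1/2)(1.0682)(0.221)² + (1.0682)(0.121)² = 0.041724 kg·m².
Treating the hole as negative mass, I = I₀ − I_hole = 0.45651 − 0.041724 = 0.41479 kg·m².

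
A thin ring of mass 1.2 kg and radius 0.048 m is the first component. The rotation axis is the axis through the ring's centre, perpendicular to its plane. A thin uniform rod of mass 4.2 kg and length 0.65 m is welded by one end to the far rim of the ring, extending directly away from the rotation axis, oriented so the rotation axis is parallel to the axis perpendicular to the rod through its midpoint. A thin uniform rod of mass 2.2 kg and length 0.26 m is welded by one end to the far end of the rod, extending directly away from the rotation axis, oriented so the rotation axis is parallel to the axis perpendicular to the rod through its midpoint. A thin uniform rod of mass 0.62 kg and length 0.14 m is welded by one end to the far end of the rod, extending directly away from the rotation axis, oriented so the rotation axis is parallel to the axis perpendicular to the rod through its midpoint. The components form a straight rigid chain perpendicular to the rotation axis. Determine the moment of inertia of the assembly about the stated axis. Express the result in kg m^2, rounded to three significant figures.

Thin ring: I_cm = MR² = (1.2)(0.048)² = 0.0027648 kg m^2; axis through the centre, so I = 0.0027648 kg m^2.
Thin rod: I_cm = (1/12)ML² = (1/12)(4.2)(0.65)² = 0.14788 kg m^2; centre at d = 0.048 + 0.325 = 0.373 m, so the parallel axis theorem gives I = 0.14788 + (4.2)(0.373)² = 0.73222 kg m^2.
Thin rod: I_cm = (1/12)ML² = (1/12)(2.2)(0.26)² = 0.012393 kg m^2; centre at d = 0.048 + 0.325 + 0.325 + 0.13 = 0.828 m, so the parallel axis theorem gives I = 0.012393 + (2.2)(0.828)² = 1.5207 kg m^2.
Thin rod: I_cm = (1/12)ML² = (1/12)(0.62)(0.14)² = 0.0010127 kg m^2; centre at d = 0.048 + 0.325 + 0.325 + 0.13 + 0.13 + 0.07 = 1.028 m, so the parallel axis theorem gives I = 0.0010127 + (0.62)(1.028)² = 0.65622 kg m^2.
Total I = 0.0027648 + 0.73222 + 1.5207 + 0.65622 = 2.9119 kg m^2.

2.91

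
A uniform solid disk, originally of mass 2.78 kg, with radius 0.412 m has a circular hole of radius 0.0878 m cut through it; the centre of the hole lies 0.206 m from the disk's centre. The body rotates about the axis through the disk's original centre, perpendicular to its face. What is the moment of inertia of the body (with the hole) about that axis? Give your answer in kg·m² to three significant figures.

Unpierced body about its centre: I₀ = (1/2)MR² = (1/2)(2.78)(0.412)² = 0.23594 kg·m².
The removed disk has mass m = M·(r/R)² = (2.78)(0.0878/0.412)² = 0.12625 kg (same uniform areal density).
Its moment of inertia about the rotation axis (parallel-axis theorem): I_hole = (1/2)mr² + md² = (1/2)(0.12625)(0.0878)² + (0.12625)(0.206)² = 0.0058443 kg·m².
Treating the hole as negative mass, I = I₀ − I_hole = 0.23594 − 0.0058443 = 0.2301 kg·m².

0.230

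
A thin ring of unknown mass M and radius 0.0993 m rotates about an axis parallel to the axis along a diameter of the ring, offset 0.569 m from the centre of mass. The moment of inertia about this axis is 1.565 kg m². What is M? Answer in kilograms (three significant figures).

4.76

I = I_cm + Md² = (1/2)MR² + Md² = M·[0.5·(0.0993)² + (0.569)²] = M·0.32869.
So M = 1.565 / 0.32869 = 4.7613 kg.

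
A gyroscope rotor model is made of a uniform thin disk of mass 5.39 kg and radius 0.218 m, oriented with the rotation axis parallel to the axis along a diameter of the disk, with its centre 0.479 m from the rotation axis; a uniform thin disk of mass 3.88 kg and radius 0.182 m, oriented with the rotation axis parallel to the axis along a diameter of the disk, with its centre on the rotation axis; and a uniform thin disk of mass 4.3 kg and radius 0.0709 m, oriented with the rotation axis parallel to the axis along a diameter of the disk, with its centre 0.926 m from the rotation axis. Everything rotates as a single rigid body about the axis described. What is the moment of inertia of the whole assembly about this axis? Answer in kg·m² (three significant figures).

Thin disk: I_cm = (1/4)MR² = (1/4)(5.39)(0.218)² = 0.064039 kg·m²; centre at d = 0.479 m, so the parallel axis theorem gives I = 0.064039 + (5.39)(0.479)² = 1.3007 kg·m².
Thin disk: I_cm = (1/4)MR² = (1/4)(3.88)(0.182)² = 0.03213 kg·m²; axis through the centre, so I = 0.03213 kg·m².
Thin disk: I_cm = (1/4)MR² = (1/4)(4.3)(0.0709)² = 0.0054038 kg·m²; centre at d = 0.926 m, so the parallel axis theorem gives I = 0.0054038 + (4.3)(0.926)² = 3.6926 kg·m².
Total I = 1.3007 + 0.03213 + 3.6926 = 5.0254 kg·m².

5.03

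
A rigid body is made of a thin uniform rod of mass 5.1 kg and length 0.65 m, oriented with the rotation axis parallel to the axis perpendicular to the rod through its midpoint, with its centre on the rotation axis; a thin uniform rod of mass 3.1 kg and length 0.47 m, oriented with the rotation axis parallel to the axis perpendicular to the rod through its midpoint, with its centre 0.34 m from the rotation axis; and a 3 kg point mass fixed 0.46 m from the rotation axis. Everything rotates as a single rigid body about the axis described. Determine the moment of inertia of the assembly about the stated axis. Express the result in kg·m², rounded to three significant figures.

1.23

Thin rod: I_cm = (1/12)ML² = (1/12)(5.1)(0.65)² = 0.17956 kg·m²; axis through the centre, so I = 0.17956 kg·m².
Thin rod: I_cm = (1/12)ML² = (1/12)(3.1)(0.47)² = 0.057066 kg·m²; centre at d = 0.34 m, so I = I_cm + Md² gives I = 0.057066 + (3.1)(0.34)² = 0.41543 kg·m².
Point mass: I_cm = 0; centre at d = 0.46 m, so I = I_cm + Md² gives I = 0 + (3)(0.46)² = 0.6348 kg·m².
Total I = 0.17956 + 0.41543 + 0.6348 = 1.2298 kg·m².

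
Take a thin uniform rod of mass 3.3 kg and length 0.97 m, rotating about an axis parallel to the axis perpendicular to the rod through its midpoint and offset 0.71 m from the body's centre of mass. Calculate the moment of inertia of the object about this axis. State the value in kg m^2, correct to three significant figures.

I_cm = (1/12)ML² = (1/12)(3.3)(0.97)² = 0.25875 kg m^2; centre at d = 0.71 m, so I = I_cm + Md² gives I = 0.25875 + (3.3)(0.71)² = 1.9223 kg m^2.

1.92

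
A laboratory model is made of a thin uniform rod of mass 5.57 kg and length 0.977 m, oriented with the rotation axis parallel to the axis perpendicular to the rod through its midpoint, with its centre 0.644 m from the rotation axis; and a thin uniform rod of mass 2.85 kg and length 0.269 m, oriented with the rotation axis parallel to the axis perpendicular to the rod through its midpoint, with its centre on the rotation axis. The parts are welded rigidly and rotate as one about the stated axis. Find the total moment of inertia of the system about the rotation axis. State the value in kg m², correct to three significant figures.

2.77

Thin rod: I_cm = (1/12)ML² = (1/12)(5.57)(0.977)² = 0.44306 kg m²; centre at d = 0.644 m, so the parallel axis theorem gives I = 0.44306 + (5.57)(0.644)² = 2.7531 kg m².
Thin rod: I_cm = (1/12)ML² = (1/12)(2.85)(0.269)² = 0.017186 kg m²; axis through the centre, so I = 0.017186 kg m².
Total I = 2.7531 + 0.017186 = 2.7703 kg m².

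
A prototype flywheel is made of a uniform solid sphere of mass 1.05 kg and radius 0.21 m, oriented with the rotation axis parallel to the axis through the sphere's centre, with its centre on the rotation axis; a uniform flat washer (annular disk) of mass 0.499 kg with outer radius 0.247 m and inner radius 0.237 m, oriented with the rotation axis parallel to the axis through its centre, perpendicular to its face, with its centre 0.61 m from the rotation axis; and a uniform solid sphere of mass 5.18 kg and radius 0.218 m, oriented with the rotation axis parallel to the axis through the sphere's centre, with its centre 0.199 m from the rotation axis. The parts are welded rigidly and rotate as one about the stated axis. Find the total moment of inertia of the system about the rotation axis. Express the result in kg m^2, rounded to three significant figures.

0.537

Solid sphere: I_cm = (2/5)MR² = (2/5)(1.05)(0.21)² = 0.018522 kg m^2; axis through the centre, so I = 0.018522 kg m^2.
Annular disk: I_cm = (1/2)M(R²+r²) = (1/2)(0.499)[(0.247)² + (0.237)²] = 0.029236 kg m^2; centre at d = 0.61 m, so the parallel axis theorem gives I = 0.029236 + (0.499)(0.61)² = 0.21491 kg m^2.
Solid sphere: I_cm = (2/5)MR² = (2/5)(5.18)(0.218)² = 0.09847 kg m^2; centre at d = 0.199 m, so the parallel axis theorem gives I = 0.09847 + (5.18)(0.199)² = 0.3036 kg m^2.
Total I = 0.018522 + 0.21491 + 0.3036 = 0.53704 kg m^2.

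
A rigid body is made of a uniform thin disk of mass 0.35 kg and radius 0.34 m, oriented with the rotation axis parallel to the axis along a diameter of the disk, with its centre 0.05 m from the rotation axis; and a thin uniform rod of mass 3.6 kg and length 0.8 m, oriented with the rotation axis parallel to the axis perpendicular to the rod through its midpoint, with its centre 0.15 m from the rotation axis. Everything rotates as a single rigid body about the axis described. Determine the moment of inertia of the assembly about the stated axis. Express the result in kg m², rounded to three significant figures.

0.284

Thin disk: I_cm = (1/4)MR² = (1/4)(0.35)(0.34)² = 0.010115 kg m²; centre at d = 0.05 m, so the parallel axis theorem gives I = 0.010115 + (0.35)(0.05)² = 0.01099 kg m².
Thin rod: I_cm = (1/12)ML² = (1/12)(3.6)(0.8)² = 0.192 kg m²; centre at d = 0.15 m, so the parallel axis theorem gives I = 0.192 + (3.6)(0.15)² = 0.273 kg m².
Total I = 0.01099 + 0.273 = 0.28399 kg m².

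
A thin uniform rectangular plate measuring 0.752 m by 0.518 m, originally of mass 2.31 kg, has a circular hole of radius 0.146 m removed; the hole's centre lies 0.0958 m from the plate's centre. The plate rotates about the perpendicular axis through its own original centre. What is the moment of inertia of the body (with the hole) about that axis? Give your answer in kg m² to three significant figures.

Unpierced body about its centre: I₀ = (1/12)M(a²+b²) = (1/12)(2.31)[(0.752)² + (0.518)²] = 0.16051 kg m².
The removed disk has mass m = M·πr²/(ab) = (2.31)·π(0.146)²/(0.752·0.518) = 0.39712 kg (same uniform areal density).
Its moment of inertia about the rotation axis (parallel-axis theorem): I_hole = (1/2)mr² + md² = (1/2)(0.39712)(0.146)² + (0.39712)(0.0958)² = 0.0078771 kg m².
Treating the hole as negative mass, I = I₀ − I_hole = 0.16051 − 0.0078771 = 0.15263 kg m².

0.153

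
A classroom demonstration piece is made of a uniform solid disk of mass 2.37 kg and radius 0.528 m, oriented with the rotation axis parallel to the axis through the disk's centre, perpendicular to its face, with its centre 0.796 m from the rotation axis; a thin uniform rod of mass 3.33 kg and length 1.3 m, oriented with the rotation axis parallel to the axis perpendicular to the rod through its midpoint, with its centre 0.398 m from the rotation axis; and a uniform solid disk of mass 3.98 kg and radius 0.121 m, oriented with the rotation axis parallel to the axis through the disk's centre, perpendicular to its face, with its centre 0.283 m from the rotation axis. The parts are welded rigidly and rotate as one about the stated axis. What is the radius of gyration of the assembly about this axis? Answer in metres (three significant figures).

Solid disk: I_cm = (1/2)MR² = (1/2)(2.37)(0.528)² = 0.33036 kg·m²; centre at d = 0.796 m, so the parallel axis theorem gives I = 0.33036 + (2.37)(0.796)² = 1.832 kg·m².
Thin rod: I_cm = (1/12)ML² = (1/12)(3.33)(1.3)² = 0.46897 kg·m²; centre at d = 0.398 m, so the parallel axis theorem gives I = 0.46897 + (3.33)(0.398)² = 0.99646 kg·m².
Solid disk: I_cm = (1/2)MR² = (1/2)(3.98)(0.121)² = 0.029136 kg·m²; centre at d = 0.283 m, so the parallel axis theorem gives I = 0.029136 + (3.98)(0.283)² = 0.34789 kg·m².
Total I = 3.1764 kg·m²; total mass M = 9.68 kg.
k = √(I/M) = √(3.1764/9.68) = 0.57283 m.

0.573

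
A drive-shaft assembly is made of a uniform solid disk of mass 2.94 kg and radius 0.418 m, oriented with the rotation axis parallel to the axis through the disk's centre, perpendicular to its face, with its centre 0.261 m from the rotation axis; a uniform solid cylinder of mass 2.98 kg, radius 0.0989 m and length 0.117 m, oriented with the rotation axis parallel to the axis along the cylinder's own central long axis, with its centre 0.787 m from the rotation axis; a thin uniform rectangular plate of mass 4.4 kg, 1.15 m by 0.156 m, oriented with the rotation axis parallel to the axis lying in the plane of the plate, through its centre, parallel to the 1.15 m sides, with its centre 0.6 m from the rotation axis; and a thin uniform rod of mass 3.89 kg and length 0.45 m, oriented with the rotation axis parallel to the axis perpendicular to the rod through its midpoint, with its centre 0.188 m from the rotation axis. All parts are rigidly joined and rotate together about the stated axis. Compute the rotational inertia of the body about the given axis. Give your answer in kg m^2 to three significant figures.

4.11

Solid disk: I_cm = (1/2)MR² = (1/2)(2.94)(0.418)² = 0.25684 kg m^2; centre at d = 0.261 m, so I = I_cm + Md² gives I = 0.25684 + (2.94)(0.261)² = 0.45712 kg m^2.
Solid cylinder: I_cm = (1/2)MR² = (1/2)(2.98)(0.0989)² = 0.014574 kg m^2; centre at d = 0.787 m, so I = I_cm + Md² gives I = 0.014574 + (2.98)(0.787)² = 1.8603 kg m^2.
Rectangular plate: I_cm = (1/12)Mb² = (1/12)(4.4)(0.156)² = 0.0089232 kg m^2; centre at d = 0.6 m, so I = I_cm + Md² gives I = 0.0089232 + (4.4)(0.6)² = 1.5929 kg m^2.
Thin rod: I_cm = (1/12)ML² = (1/12)(3.89)(0.45)² = 0.065644 kg m^2; centre at d = 0.188 m, so I = I_cm + Md² gives I = 0.065644 + (3.89)(0.188)² = 0.20313 kg m^2.
Total I = 0.45712 + 1.8603 + 1.5929 + 0.20313 = 4.1135 kg m^2.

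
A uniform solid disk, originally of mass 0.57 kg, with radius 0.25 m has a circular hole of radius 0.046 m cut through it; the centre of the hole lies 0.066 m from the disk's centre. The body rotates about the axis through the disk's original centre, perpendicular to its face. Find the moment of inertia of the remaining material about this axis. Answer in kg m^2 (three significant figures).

0.0177

Unpierced body about its centre: I₀ = (1/2)MR² = (1/2)(0.57)(0.25)² = 0.017812 kg m^2.
The removed disk has mass m = M·(r/R)² = (0.57)(0.046/0.25)² = 0.019298 kg (same uniform areal density).
Its moment of inertia about the rotation axis (parallel-axis theorem): I_hole = (1/2)mr² + md² = (1/2)(0.019298)(0.046)² + (0.019298)(0.066)² = 0.00010448 kg m^2.
Treating the hole as negative mass, I = I₀ − I_hole = 0.017812 − 0.00010448 = 0.017708 kg m^2.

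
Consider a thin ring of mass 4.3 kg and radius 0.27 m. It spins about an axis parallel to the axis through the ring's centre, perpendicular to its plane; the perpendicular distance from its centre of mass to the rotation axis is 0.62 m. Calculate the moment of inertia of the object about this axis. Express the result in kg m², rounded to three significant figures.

I_cm = MR² = (4.3)(0.27)² = 0.31347 kg m²; centre at d = 0.62 m, so the parallel axis theorem gives I = 0.31347 + (4.3)(0.62)² = 1.9664 kg m².

1.97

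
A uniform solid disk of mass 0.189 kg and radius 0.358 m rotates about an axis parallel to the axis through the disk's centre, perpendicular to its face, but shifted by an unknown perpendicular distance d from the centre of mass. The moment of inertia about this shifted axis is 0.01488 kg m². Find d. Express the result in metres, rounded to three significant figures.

About the centre-of-mass axis, I_cm = (1/2)MR² = (1/2)(0.189)(0.358)² = 0.012111 kg m².
Parallel axis theorem: I = I_cm + Md², so Md² = 0.01488 − 0.012111 = 0.0027685 kg m².
d = √(0.0027685 / 0.189) = 0.12103 m.

0.121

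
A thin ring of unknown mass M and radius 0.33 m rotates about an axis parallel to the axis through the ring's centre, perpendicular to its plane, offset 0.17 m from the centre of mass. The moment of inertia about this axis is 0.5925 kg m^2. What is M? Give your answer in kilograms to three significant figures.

I = I_cm + Md² = MR² + Md² = M·[1·(0.33)² + (0.17)²] = M·0.1378.
So M = 0.5925 / 0.1378 = 4.2997 kg.

4.30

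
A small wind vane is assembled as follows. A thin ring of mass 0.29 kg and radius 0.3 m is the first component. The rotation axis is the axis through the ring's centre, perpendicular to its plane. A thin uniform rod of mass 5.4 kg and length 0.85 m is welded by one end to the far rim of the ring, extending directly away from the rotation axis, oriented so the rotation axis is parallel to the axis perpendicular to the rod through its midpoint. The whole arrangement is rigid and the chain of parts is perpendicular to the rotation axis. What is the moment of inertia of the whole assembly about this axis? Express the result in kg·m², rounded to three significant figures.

Thin ring: I_cm = MR² = (0.29)(0.3)² = 0.0261 kg·m²; axis through the centre, so I = 0.0261 kg·m².
Thin rod: I_cm = (1/12)ML² = (1/12)(5.4)(0.85)² = 0.32512 kg·m²; centre at d = 0.3 + 0.425 = 0.725 m, so the parallel axis theorem gives I = 0.32512 + (5.4)(0.725)² = 3.1635 kg·m².
Total I = 0.0261 + 3.1635 = 3.1896 kg·m².

3.19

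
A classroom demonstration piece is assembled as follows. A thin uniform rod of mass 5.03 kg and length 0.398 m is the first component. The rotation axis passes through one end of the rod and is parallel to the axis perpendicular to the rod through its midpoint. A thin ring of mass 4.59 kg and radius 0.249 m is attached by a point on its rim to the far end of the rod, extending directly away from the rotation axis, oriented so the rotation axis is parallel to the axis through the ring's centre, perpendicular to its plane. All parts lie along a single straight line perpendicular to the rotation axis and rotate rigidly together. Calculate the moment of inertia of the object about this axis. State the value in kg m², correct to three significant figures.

2.47

Thin rod: I_cm = (1/12)ML² = (1/12)(5.03)(0.398)² = 0.066398 kg m²; centre at d = 0.199 m, so I = I_cm + Md² gives I = 0.066398 + (5.03)(0.199)² = 0.26559 kg m².
Thin ring: I_cm = MR² = (4.59)(0.249)² = 0.28458 kg m²; centre at d = 0.199 + 0.199 + 0.249 = 0.647 m, so I = I_cm + Md² gives I = 0.28458 + (4.59)(0.647)² = 2.206 kg m².
Total I = 0.26559 + 2.206 = 2.4716 kg m².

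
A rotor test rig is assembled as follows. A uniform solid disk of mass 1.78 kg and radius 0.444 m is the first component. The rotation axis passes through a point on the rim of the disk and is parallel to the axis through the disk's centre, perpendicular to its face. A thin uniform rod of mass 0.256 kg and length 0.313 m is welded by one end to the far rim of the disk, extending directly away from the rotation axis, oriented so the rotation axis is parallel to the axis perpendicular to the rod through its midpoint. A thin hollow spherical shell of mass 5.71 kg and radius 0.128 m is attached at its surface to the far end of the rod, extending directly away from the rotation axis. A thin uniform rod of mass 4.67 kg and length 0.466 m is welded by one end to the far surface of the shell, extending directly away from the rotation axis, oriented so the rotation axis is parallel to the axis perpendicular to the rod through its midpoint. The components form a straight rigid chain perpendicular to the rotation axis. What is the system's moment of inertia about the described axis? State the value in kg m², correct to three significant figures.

24.4

Solid disk: I_cm = (1/2)MR² = (1/2)(1.78)(0.444)² = 0.17545 kg m²; centre at d = 0.444 m, so I = I_cm + Md² gives I = 0.17545 + (1.78)(0.444)² = 0.52635 kg m².
Thin rod: I_cm = (1/12)ML² = (1/12)(0.256)(0.313)² = 0.00209 kg m²; centre at d = 0.444 + 0.444 + 0.1565 = 1.0445 m, so I = I_cm + Md² gives I = 0.00209 + (0.256)(1.0445)² = 0.28138 kg m².
Spherical shell: I_cm = (2/3)MR² = (2/3)(5.71)(0.128)² = 0.062368 kg m²; centre at d = 0.444 + 0.444 + 0.1565 + 0.1565 + 0.128 = 1.329 m, so I = I_cm + Md² gives I = 0.062368 + (5.71)(1.329)² = 10.148 kg m².
Thin rod: I_cm = (1/12)ML² = (1/12)(4.67)(0.466)² = 0.08451 kg m²; centre at d = 0.444 + 0.444 + 0.1565 + 0.1565 + 0.128 + 0.128 + 0.233 = 1.69 m, so I = I_cm + Md² gives I = 0.08451 + (4.67)(1.69)² = 13.422 kg m².
Total I = 0.52635 + 0.28138 + 10.148 + 13.422 = 24.378 kg m².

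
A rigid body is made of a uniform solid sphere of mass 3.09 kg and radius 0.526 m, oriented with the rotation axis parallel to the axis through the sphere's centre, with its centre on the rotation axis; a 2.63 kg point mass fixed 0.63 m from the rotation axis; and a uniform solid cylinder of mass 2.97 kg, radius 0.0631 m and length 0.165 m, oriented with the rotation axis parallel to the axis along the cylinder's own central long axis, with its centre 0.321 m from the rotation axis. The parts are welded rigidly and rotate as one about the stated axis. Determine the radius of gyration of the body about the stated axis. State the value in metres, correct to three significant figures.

Solid sphere: I_cm = (2/5)MR² = (2/5)(3.09)(0.526)² = 0.34197 kg·m²; axis through the centre, so I = 0.34197 kg·m².
Point mass: I_cm = 0; centre at d = 0.63 m, so I = I_cm + Md² gives I = 0 + (2.63)(0.63)² = 1.0438 kg·m².
Solid cylinder: I_cm = (1/2)MR² = (1/2)(2.97)(0.0631)² = 0.0059127 kg·m²; centre at d = 0.321 m, so I = I_cm + Md² gives I = 0.0059127 + (2.97)(0.321)² = 0.31194 kg·m².
Total I = 1.6978 kg·m²; total mass M = 8.69 kg.
k = √(I/M) = √(1.6978/8.69) = 0.44201 m.

0.442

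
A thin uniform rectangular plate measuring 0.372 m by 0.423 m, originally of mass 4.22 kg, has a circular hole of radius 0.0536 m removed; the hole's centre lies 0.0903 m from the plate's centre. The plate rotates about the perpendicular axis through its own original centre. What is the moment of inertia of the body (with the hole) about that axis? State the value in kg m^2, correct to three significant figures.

0.109

Unpierced body about its centre: I₀ = (1/12)M(a²+b²) = (1/12)(4.22)[(0.372)² + (0.423)²] = 0.11159 kg m^2.
The removed disk has mass m = M·πr²/(ab) = (4.22)·π(0.0536)²/(0.372·0.423) = 0.24205 kg (same uniform areal density).
Its moment of inertia about the rotation axis (parallel-axis theorem): I_hole = (1/2)mr² + md² = (1/2)(0.24205)(0.0536)² + (0.24205)(0.0903)² = 0.0023214 kg m^2.
Treating the hole as negative mass, I = I₀ − I_hole = 0.11159 − 0.0023214 = 0.10927 kg m^2.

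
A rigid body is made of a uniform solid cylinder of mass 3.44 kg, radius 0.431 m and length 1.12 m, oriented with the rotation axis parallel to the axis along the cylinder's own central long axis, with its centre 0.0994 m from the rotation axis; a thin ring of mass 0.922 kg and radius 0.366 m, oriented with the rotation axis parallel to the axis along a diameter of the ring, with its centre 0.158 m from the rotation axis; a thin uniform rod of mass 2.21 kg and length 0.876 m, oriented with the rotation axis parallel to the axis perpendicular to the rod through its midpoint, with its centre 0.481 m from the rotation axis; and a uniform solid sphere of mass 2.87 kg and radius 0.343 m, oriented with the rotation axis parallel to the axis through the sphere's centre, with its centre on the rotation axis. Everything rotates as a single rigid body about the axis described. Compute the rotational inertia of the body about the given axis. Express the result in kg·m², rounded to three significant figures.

1.23

Solid cylinder: I_cm = (1/2)MR² = (1/2)(3.44)(0.431)² = 0.31951 kg·m²; centre at d = 0.0994 m, so the parallel axis theorem gives I = 0.31951 + (3.44)(0.0994)² = 0.3535 kg·m².
Thin ring: I_cm = (1/2)MR² = (1/2)(0.922)(0.366)² = 0.061754 kg·m²; centre at d = 0.158 m, so the parallel axis theorem gives I = 0.061754 + (0.922)(0.158)² = 0.084771 kg·m².
Thin rod: I_cm = (1/12)ML² = (1/12)(2.21)(0.876)² = 0.14133 kg·m²; centre at d = 0.481 m, so the parallel axis theorem gives I = 0.14133 + (2.21)(0.481)² = 0.65263 kg·m².
Solid sphere: I_cm = (2/5)MR² = (2/5)(2.87)(0.343)² = 0.13506 kg·m²; axis through the centre, so I = 0.13506 kg·m².
Total I = 0.3535 + 0.084771 + 0.65263 + 0.13506 = 1.226 kg·m².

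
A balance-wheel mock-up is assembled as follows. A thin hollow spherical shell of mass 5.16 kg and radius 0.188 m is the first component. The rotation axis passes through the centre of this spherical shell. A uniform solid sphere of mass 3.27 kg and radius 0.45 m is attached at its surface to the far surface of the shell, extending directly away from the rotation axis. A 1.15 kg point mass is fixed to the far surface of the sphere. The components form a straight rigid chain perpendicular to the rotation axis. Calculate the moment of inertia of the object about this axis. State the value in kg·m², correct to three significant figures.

Spherical shell: I_cm = (2/3)MR² = (2/3)(5.16)(0.188)² = 0.12158 kg·m²; axis through the centre, so I = 0.12158 kg·m².
Solid sphere: I_cm = (2/5)MR² = (2/5)(3.27)(0.45)² = 0.26487 kg·m²; centre at d = 0.188 + 0.45 = 0.638 m, so I = I_cm + Md² gives I = 0.26487 + (3.27)(0.638)² = 1.5959 kg·m².
Point mass: I_cm = 0; centre at d = 0.188 + 0.45 + 0.45 = 1.088 m, so I = I_cm + Md² gives I = 0 + (1.15)(1.088)² = 1.3613 kg·m².
Total I = 0.12158 + 1.5959 + 1.3613 = 3.0788 kg·m².

3.08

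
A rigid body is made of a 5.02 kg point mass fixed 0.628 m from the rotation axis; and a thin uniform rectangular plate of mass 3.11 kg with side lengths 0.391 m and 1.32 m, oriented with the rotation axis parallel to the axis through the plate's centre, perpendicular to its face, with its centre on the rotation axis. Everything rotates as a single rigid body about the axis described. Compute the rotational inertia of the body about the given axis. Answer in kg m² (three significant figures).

Point mass: I_cm = 0; centre at d = 0.628 m, so the parallel axis theorem gives I = 0 + (5.02)(0.628)² = 1.9798 kg m².
Rectangular plate: I_cm = (1/12)M(a²+b²) = (1/12)(3.11)[(0.391)² + (1.32)²] = 0.49119 kg m²; axis through the centre, so I = 0.49119 kg m².
Total I = 1.9798 + 0.49119 = 2.471 kg m².

2.47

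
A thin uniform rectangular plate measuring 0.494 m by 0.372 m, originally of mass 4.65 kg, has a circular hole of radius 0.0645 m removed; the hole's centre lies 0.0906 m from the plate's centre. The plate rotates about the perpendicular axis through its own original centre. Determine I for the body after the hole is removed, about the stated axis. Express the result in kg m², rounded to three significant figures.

0.145

Unpierced body about its centre: I₀ = (1/12)M(a²+b²) = (1/12)(4.65)[(0.494)² + (0.372)²] = 0.14819 kg m².
The removed disk has mass m = M·πr²/(ab) = (4.65)·π(0.0645)²/(0.494·0.372) = 0.33071 kg (same uniform areal density).
Its moment of inertia about the rotation axis (parallel-axis theorem): I_hole = (1/2)mr² + md² = (1/2)(0.33071)(0.0645)² + (0.33071)(0.0906)² = 0.0034025 kg m².
Treating the hole as negative mass, I = I₀ − I_hole = 0.14819 − 0.0034025 = 0.14479 kg m².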